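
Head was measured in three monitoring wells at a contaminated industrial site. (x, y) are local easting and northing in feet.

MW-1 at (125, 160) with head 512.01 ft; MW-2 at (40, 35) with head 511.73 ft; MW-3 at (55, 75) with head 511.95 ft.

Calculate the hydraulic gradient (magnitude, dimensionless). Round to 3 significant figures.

With h = a·x + b·y + c and MW-1 as origin, the differences give:
  (-85)·a + (-125)·b = -0.28
  (-70)·a + (-85)·b = -0.06
Eliminate b (×(-85) and ×(-125), subtract): -1525·a = 16.300 → a = ∂h/∂x = -0.01069
Back-substitute: b = ∂h/∂y = +0.009508.
|∇h| = √(-0.01069² + 0.009508²) = 0.01431

0.0143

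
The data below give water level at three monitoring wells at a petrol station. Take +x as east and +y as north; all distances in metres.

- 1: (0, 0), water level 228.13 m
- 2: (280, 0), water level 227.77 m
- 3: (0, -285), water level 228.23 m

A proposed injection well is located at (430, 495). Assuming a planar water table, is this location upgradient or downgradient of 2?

∂h/∂x = (227.77 − 228.13) / (280 − 0) = -0.001286
∂h/∂y = (228.23 − 228.13) / (-285 − 0) = -0.0003509
Head at (430, 495) = 228.13 + (-0.001286)·(430) + (-0.0003509)·(495) = 227.40 m.
That is lower than the 227.77 m at 2, so the point is downgradient.

downgradient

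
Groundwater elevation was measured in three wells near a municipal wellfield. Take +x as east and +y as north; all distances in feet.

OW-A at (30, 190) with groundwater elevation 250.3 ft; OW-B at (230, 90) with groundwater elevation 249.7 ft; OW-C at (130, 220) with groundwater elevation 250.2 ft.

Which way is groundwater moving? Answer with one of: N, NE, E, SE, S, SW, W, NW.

Differences from OW-A: to OW-B (Δx, Δy, Δh) = (200, -100, -0.6); to OW-C = (100, 30, -0.1).
Solve a·Δx + b·Δy = Δh: det = 200·30 − 100·(-100) = 16000.
∂h/∂x = [(-0.6)·30 − (-0.1)·(-100)] / 16000 = -0.001750
∂h/∂y = [200·(-0.1) − 100·(-0.6)] / 16000 = +0.002500
Flow = −∇h = (+0.001750 east, -0.002500 north), which points southeast.

SE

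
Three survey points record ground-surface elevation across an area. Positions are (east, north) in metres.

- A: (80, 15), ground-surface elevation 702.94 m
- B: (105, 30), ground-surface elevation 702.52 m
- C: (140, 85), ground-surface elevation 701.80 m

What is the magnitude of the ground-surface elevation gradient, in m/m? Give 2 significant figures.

Taking A as reference: B−A = (25, 15, -0.42); C−A = (60, 70, -1.14).
Determinant of the coordinate differences = 25·70 − 60·15 = 850.
∂z/∂x = [(-0.42)·70 − (-1.14)·15] / 850 = -0.01447
∂z/∂y = [25·(-1.14) − 60·(-0.42)] / 850 = -0.003882
|∇f| = √(-0.01447² + -0.003882²) = 0.01498 m/m

0.015 m/m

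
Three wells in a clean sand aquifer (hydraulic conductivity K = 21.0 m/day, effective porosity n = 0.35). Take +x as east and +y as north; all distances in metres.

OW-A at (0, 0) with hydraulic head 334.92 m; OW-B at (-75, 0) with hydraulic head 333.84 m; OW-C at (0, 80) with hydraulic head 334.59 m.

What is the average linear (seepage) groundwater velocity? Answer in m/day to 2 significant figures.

0.90 m/day

∂h/∂x = (333.84 − 334.92) / (-75 − 0) = +0.01440
∂h/∂y = (334.59 − 334.92) / (80 − 0) = -0.004125
|∇h| = √(0.01440² + -0.004125²) = 0.01498
Seepage velocity v = K·i/n = 21.0 × 0.01498 / 0.35 = 0.8988 m/day.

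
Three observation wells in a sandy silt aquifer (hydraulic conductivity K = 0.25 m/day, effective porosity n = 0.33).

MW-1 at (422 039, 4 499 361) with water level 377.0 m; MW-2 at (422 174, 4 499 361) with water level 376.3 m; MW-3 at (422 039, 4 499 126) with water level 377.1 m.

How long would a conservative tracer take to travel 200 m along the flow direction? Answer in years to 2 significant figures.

140 years

∂h/∂x = (376.3 − 377.0) / (422174 − 422039) = -0.005185
∂h/∂y = (377.1 − 377.0) / (4499126 − 4499361) = -0.0004255
|∇h| = √(-0.005185² + -0.0004255²) = 0.005202
Seepage velocity v = K·i/n = 0.25 × 0.005202 / 0.33 = 0.003941 m/day.
t = 200 / 0.003941 = 5.075e+04 days = 139 years.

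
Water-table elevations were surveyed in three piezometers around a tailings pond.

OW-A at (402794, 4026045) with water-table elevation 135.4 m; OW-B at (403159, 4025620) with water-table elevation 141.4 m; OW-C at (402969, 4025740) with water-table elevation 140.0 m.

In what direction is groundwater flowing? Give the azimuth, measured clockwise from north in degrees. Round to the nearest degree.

Differences from OW-A: to OW-B (Δx, Δy, Δh) = (365, -425, +6.0); to OW-C = (175, -305, +4.6).
Determinant of the coordinate differences = 365·(-305) − 175·(-425) = -36950.
∂h/∂x = [(+6.0)·(-305) − (+4.6)·(-425)] / -36950 = -0.003383
∂h/∂y = [365·(+4.6) − 175·(+6.0)] / -36950 = -0.01702
Flow direction (−∇h) has components (+0.003383 E, +0.01702 N).
Azimuth = atan2(E, N) = atan2(+0.003383, +0.01702) = 11.2° ≈ 011°.

011°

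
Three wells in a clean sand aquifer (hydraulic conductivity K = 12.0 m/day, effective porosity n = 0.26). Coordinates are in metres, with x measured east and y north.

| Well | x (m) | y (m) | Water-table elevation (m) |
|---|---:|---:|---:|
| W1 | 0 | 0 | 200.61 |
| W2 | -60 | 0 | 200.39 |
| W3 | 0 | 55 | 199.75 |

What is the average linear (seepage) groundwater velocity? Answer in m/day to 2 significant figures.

0.74 m/day

∂h/∂x = (200.39 − 200.61) / (-60 − 0) = +0.003667
∂h/∂y = (199.75 − 200.61) / (55 − 0) = -0.01564
|∇h| = √(0.003667² + -0.01564²) = 0.01606
Seepage velocity v = K·i/n = 12.0 × 0.01606 / 0.26 = 0.7412 m/day.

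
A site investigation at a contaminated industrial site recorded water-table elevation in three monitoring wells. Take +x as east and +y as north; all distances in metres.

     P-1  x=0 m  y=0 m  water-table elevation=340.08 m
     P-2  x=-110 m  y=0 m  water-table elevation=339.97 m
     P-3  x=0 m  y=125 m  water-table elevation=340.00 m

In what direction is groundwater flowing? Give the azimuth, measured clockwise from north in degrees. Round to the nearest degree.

303°

∂h/∂x = (339.97 − 340.08) / (-110 − 0) = +0.0010000
∂h/∂y = (340.00 − 340.08) / (125 − 0) = -0.0006400
Flow direction (−∇h) has components (-0.0010000 E, +0.0006400 N).
Azimuth = atan2(E, N) = atan2(-0.0010000, +0.0006400) = 302.6° ≈ 303°.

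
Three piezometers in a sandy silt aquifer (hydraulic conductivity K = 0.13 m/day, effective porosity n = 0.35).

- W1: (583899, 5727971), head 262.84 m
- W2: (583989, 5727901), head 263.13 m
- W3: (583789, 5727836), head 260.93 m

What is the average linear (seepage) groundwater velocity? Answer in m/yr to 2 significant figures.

1.5 m/yr

Differences from W1: to W2 (Δx, Δy, Δh) = (90, -70, +0.29); to W3 = (-110, -135, -1.91).
Determinant of the coordinate differences = 90·(-135) − (-110)·(-70) = -19850.
∂h/∂x = [(+0.29)·(-135) − (-1.91)·(-70)] / -19850 = +0.008708
∂h/∂y = [90·(-1.91) − (-110)·(+0.29)] / -19850 = +0.007053
|∇h| = √(0.008708² + 0.007053²) = 0.01121
Seepage velocity v = K·i/n = 0.13 × 0.01121 / 0.35 = 0.004164 m/day = 1.521 m/yr.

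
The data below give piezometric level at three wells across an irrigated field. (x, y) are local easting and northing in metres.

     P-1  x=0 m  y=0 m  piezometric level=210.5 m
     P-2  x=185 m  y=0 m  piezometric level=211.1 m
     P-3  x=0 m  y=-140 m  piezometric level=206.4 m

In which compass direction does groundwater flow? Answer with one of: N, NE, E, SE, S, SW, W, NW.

S

∂h/∂x = (211.1 − 210.5) / (185 − 0) = +0.003243
∂h/∂y = (206.4 − 210.5) / (-140 − 0) = +0.02929
Flow = −∇h = (-0.003243 east, -0.02929 north), which points south.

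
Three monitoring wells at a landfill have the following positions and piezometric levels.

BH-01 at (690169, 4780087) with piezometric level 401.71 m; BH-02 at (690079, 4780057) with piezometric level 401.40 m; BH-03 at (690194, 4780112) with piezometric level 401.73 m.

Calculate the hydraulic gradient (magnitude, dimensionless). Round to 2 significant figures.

0.0062

Differences from BH-01: to BH-02 (Δx, Δy, Δh) = (-90, -30, -0.31); to BH-03 = (25, 25, +0.02).
Determinant of the coordinate differences = (-90)·25 − 25·(-30) = -1500.
∂h/∂x = [(-0.31)·25 − (+0.02)·(-30)] / -1500 = +0.004767
∂h/∂y = [(-90)·(+0.02) − 25·(-0.31)] / -1500 = -0.003967
|∇h| = √(0.004767² + -0.003967²) = 0.006202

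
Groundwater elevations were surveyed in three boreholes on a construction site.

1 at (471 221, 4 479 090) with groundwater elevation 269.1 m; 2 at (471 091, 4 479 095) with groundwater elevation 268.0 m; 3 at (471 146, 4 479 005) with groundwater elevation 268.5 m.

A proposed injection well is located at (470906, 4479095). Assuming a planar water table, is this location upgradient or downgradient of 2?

downgradient

With h = a·x + b·y + c and 1 as origin, the differences give:
  (-130)·a + 5·b = -1.1
  (-75)·a + (-85)·b = -0.6
Eliminate b (×(-85) and ×5, subtract): 11425·a = 96.50 → a = ∂h/∂x = +0.008446
Back-substitute: b = ∂h/∂y = -0.0003939.
Head at (470906, 4479095) = 269.1 + (+0.008446)·(-315) + (-0.0003939)·(5) = 266.44 m.
That is lower than the 268.0 m at 2, so the point is downgradient.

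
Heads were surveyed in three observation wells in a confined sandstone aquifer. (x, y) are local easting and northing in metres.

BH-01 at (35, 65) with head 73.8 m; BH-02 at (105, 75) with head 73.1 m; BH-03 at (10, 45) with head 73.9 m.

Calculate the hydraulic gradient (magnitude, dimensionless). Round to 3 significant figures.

Three-point gradient (reference BH-01): Δ to BH-02 = (70, 10, -0.7), Δ to BH-03 = (-25, -20, +0.1).
∂h/∂x = -0.01130, ∂h/∂y = +0.009130 (det = -1150).
|∇h| = √(-0.01130² + 0.009130²) = 0.01453

0.0145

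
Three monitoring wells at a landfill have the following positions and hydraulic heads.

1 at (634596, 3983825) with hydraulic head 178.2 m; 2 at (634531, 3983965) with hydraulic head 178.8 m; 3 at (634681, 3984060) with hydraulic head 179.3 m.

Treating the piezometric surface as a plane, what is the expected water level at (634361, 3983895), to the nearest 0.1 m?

Taking 1 as reference: 2−1 = (-65, 140, +0.6); 3−1 = (85, 235, +1.1).
Determinant of the coordinate differences = (-65)·235 − 85·140 = -27175.
∂h/∂x = [(+0.6)·235 − (+1.1)·140] / -27175 = +0.0004784
∂h/∂y = [(-65)·(+1.1) − 85·(+0.6)] / -27175 = +0.004508
h(634361, 3983895) = 178.2 + (+0.0004784)·(-235) + (+0.004508)·(70) = 178.2 -0.112 +0.316 = 178.403 m.

178.4 m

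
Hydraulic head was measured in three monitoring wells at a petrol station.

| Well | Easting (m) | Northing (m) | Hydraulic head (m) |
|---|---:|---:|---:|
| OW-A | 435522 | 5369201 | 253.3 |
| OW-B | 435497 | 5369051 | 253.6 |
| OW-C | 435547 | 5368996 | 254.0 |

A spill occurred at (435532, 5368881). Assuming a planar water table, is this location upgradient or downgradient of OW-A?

upgradient

With h = a·x + b·y + c and OW-A as origin, the differences give:
  (-25)·a + (-150)·b = +0.3
  25·a + (-205)·b = +0.7
Eliminate b (×(-205) and ×(-150), subtract): 8875·a = 43.50 → a = ∂h/∂x = +0.004901
Back-substitute: b = ∂h/∂y = -0.002817.
Head at (435532, 5368881) = 253.3 + (+0.004901)·(10) + (-0.002817)·(-320) = 254.25 m.
That is higher than the 253.3 m at OW-A, so the point is upgradient.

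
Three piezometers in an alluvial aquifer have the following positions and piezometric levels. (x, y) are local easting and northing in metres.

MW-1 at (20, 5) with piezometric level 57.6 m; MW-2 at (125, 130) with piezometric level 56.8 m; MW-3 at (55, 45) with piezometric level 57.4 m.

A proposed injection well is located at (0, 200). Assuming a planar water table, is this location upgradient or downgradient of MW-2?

downgradient

With h = a·x + b·y + c and MW-1 as origin, the differences give:
  105·a + 125·b = -0.8
  35·a + 40·b = -0.2
Eliminate b (×40 and ×125, subtract): -175·a = -7.00 → a = ∂h/∂x = +0.04000
Back-substitute: b = ∂h/∂y = -0.04000.
Head at (0, 200) = 57.6 + (+0.04000)·(-20) + (-0.04000)·(195) = 49.00 m.
That is lower than the 56.8 m at MW-2, so the point is downgradient.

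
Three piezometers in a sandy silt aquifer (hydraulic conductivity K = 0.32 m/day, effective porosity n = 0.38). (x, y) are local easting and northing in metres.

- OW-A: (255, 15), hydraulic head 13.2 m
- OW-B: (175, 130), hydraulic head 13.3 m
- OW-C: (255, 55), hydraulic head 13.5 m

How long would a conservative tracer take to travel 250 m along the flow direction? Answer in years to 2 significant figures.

With h = a·x + b·y + c and OW-A as origin, the differences give:
  (-80)·a + 115·b = +0.1
  0·a + 40·b = +0.3
Eliminate b (×40 and ×115, subtract): -3200·a = -30.50 → a = ∂h/∂x = +0.009531
Back-substitute: b = ∂h/∂y = +0.007500.
|∇h| = √(0.009531² + 0.007500²) = 0.01213
Seepage velocity v = K·i/n = 0.32 × 0.01213 / 0.38 = 0.01021 m/day.
t = 250 / 0.01021 = 2.449e+04 days = 67 years.

67 years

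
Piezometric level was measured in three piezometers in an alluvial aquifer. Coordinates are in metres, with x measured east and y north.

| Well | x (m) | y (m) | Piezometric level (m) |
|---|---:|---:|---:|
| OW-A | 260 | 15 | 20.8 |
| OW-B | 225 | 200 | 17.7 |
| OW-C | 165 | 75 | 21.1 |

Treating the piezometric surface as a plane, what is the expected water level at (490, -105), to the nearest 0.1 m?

19.6 m

Taking OW-A as reference: OW-B−OW-A = (-35, 185, -3.1); OW-C−OW-A = (-95, 60, +0.3).
Solve a·Δx + b·Δy = Δh: det = (-35)·60 − (-95)·185 = 15475.
∂h/∂x = [(-3.1)·60 − (+0.3)·185] / 15475 = -0.01561
∂h/∂y = [(-35)·(+0.3) − (-95)·(-3.1)] / 15475 = -0.01971
h(490, -105) = 20.8 + (-0.01561)·(230) + (-0.01971)·(-120) = 20.8 -3.589 +2.365 = 19.576 m.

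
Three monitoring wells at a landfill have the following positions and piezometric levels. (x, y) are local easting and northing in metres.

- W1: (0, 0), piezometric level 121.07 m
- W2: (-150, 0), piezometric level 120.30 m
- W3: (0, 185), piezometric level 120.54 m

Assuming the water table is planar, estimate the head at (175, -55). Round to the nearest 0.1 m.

∂h/∂x = (120.30 − 121.07) / (-150 − 0) = +0.005133
∂h/∂y = (120.54 − 121.07) / (185 − 0) = -0.002865
h(175, -55) = 121.07 + (+0.005133)·(175) + (-0.002865)·(-55) = 121.07 +0.898 +0.158 = 122.126 m.

122.1 m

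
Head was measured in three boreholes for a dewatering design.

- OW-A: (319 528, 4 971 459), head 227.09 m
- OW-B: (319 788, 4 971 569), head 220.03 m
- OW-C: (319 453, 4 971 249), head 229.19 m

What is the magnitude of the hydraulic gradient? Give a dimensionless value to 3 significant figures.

0.0270

Three-point gradient (reference OW-A): Δ to OW-B = (260, 110, -7.06), Δ to OW-C = (-75, -210, +2.10).
∂h/∂x = -0.02700, ∂h/∂y = -0.0003560 (det = -46350).
|∇h| = √(-0.02700² + -0.0003560²) = 0.027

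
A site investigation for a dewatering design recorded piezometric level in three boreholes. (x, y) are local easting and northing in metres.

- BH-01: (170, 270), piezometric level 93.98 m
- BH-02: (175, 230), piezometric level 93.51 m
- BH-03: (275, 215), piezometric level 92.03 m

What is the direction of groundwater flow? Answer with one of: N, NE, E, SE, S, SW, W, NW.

SE

Differences from BH-01: to BH-02 (Δx, Δy, Δh) = (5, -40, -0.47); to BH-03 = (105, -55, -1.95).
Determinant of the coordinate differences = 5·(-55) − 105·(-40) = 3925.
∂h/∂x = [(-0.47)·(-55) − (-1.95)·(-40)] / 3925 = -0.01329
∂h/∂y = [5·(-1.95) − 105·(-0.47)] / 3925 = +0.01009
Flow = −∇h = (+0.01329 east, -0.01009 north), which points southeast.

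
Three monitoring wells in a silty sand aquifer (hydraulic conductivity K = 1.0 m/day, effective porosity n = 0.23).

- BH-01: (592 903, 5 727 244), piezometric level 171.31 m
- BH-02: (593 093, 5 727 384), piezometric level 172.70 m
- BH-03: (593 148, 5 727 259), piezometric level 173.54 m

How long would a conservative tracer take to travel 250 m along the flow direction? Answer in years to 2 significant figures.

Three-point gradient (reference BH-01): Δ to BH-02 = (190, 140, +1.39), Δ to BH-03 = (245, 15, +2.23).
∂h/∂x = +0.009264, ∂h/∂y = -0.002644 (det = -31450).
|∇h| = √(0.009264² + -0.002644²) = 0.009634
Seepage velocity v = K·i/n = 1.0 × 0.009634 / 0.23 = 0.04189 m/day.
t = 250 / 0.04189 = 5968 days = 16.3 years.

16 years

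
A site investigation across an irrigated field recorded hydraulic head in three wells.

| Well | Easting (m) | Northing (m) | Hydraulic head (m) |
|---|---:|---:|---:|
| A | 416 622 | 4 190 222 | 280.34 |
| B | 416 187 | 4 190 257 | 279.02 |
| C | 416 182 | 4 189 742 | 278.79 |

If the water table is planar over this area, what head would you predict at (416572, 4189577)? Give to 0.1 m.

With h = a·x + b·y + c and A as origin, the differences give:
  (-435)·a + 35·b = -1.32
  (-440)·a + (-480)·b = -1.55
Eliminate b (×(-480) and ×35, subtract): 224200·a = 687.850 → a = ∂h/∂x = +0.003068
Back-substitute: b = ∂h/∂y = +0.0004168.
h(416572, 4189577) = 280.34 + (+0.003068)·(-50) + (+0.0004168)·(-645) = 280.34 -0.153 -0.269 = 279.918 m.

279.9 m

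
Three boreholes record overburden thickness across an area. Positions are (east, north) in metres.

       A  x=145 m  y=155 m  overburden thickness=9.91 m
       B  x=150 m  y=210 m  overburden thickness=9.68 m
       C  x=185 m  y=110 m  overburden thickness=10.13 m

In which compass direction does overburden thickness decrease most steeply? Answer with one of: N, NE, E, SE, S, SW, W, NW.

Differences from A: to B (Δx, Δy, Δh) = (5, 55, -0.23); to C = (40, -45, +0.22).
Determinant of the coordinate differences = 5·(-45) − 40·55 = -2425.
∂d/∂x = [(-0.23)·(-45) − (+0.22)·55] / -2425 = +0.0007216
∂d/∂y = [5·(+0.22) − 40·(-0.23)] / -2425 = -0.004247
Steepest decrease is along −∇f = (-0.0007216 E, +0.004247 N) → north.

N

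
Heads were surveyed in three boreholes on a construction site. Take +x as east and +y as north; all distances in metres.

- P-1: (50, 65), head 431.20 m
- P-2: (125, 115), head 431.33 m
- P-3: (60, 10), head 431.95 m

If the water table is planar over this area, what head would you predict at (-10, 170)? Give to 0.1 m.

Three-point gradient (reference P-1): Δ to P-2 = (75, 50, +0.13), Δ to P-3 = (10, -55, +0.75).
∂h/∂x = +0.009654, ∂h/∂y = -0.01188 (det = -4625).
h(-10, 170) = 431.20 + (+0.009654)·(-60) + (-0.01188)·(105) = 431.20 -0.579 -1.248 = 429.373 m.

429.4 m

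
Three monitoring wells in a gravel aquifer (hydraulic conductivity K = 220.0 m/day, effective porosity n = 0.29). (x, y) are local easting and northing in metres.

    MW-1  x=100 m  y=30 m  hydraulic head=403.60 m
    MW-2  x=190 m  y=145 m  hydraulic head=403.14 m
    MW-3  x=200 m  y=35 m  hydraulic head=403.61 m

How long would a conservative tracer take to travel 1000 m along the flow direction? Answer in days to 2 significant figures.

Taking MW-1 as reference: MW-2−MW-1 = (90, 115, -0.46); MW-3−MW-1 = (100, 5, +0.01).
Solve a·Δx + b·Δy = Δh: det = 90·5 − 100·115 = -11050.
∂h/∂x = [(-0.46)·5 − (+0.01)·115] / -11050 = +0.0003122
∂h/∂y = [90·(+0.01) − 100·(-0.46)] / -11050 = -0.004244
|∇h| = √(0.0003122² + -0.004244²) = 0.004255
Seepage velocity v = K·i/n = 220.0 × 0.004255 / 0.29 = 3.228 m/day.
t = 1000 / 3.228 = 309.8 days.

310 days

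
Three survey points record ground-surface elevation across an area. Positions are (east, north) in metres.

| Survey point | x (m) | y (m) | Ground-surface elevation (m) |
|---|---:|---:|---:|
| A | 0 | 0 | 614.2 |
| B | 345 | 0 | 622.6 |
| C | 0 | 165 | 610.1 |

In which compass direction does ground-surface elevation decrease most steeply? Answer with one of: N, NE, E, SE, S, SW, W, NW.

∂z/∂x = (622.6 − 614.2) / (345 − 0) = +0.02435
∂z/∂y = (610.1 − 614.2) / (165 − 0) = -0.02485
Steepest decrease is along −∇f = (-0.02435 E, +0.02485 N) → northwest.

NW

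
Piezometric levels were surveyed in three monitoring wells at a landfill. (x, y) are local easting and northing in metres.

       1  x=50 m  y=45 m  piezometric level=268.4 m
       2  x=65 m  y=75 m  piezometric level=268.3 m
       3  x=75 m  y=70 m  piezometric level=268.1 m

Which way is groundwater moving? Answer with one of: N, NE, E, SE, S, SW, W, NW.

With h = a·x + b·y + c and 1 as origin, the differences give:
  15·a + 30·b = -0.1
  25·a + 25·b = -0.3
Eliminate b (×25 and ×30, subtract): -375·a = 6.50 → a = ∂h/∂x = -0.01733
Back-substitute: b = ∂h/∂y = +0.005333.
Flow = −∇h = (+0.01733 east, -0.005333 north), which points east.

E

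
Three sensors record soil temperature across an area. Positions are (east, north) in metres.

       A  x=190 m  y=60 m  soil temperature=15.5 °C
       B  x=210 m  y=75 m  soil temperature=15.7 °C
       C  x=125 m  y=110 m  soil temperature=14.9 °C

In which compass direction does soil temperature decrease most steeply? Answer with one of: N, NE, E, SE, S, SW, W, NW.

With T = a·x + b·y + c and A as origin, the differences give:
  20·a + 15·b = +0.2
  (-65)·a + 50·b = -0.6
Eliminate b (×50 and ×15, subtract): 1975·a = 19.00 → a = ∂T/∂x = +0.009620
Back-substitute: b = ∂T/∂y = +0.0005063.
Steepest decrease is along −∇f = (-0.009620 E, -0.0005063 N) → west.

W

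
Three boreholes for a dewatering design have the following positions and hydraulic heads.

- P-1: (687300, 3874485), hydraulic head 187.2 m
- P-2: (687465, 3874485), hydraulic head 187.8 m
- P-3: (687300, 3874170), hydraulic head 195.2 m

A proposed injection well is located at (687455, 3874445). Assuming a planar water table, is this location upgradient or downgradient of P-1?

∂h/∂x = (187.8 − 187.2) / (687465 − 687300) = +0.003636
∂h/∂y = (195.2 − 187.2) / (3874170 − 3874485) = -0.02540
Head at (687455, 3874445) = 187.2 + (+0.003636)·(155) + (-0.02540)·(-40) = 188.78 m.
That is higher than the 187.2 m at P-1, so the point is upgradient.

upgradient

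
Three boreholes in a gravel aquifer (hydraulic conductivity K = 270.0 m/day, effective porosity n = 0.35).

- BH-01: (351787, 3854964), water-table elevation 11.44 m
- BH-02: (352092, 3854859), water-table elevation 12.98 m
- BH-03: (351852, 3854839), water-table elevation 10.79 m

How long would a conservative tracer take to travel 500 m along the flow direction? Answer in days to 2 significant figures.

Differences from BH-01: to BH-02 (Δx, Δy, Δh) = (305, -105, +1.54); to BH-03 = (65, -125, -0.65).
Determinant of the coordinate differences = 305·(-125) − 65·(-105) = -31300.
∂h/∂x = [(+1.54)·(-125) − (-0.65)·(-105)] / -31300 = +0.008331
∂h/∂y = [305·(-0.65) − 65·(+1.54)] / -31300 = +0.009532
|∇h| = √(0.008331² + 0.009532²) = 0.01266
Seepage velocity v = K·i/n = 270.0 × 0.01266 / 0.35 = 9.766 m/day.
t = 500 / 9.766 = 51.2 days.

51 days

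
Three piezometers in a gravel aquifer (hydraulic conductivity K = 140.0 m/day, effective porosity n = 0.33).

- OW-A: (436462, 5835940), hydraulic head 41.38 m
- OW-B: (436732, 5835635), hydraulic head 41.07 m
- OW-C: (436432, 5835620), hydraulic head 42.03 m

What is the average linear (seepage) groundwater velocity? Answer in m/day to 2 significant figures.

Taking OW-A as reference: OW-B−OW-A = (270, -305, -0.31); OW-C−OW-A = (-30, -320, +0.65).
Solve a·Δx + b·Δy = Δh: det = 270·(-320) − (-30)·(-305) = -95550.
∂h/∂x = [(-0.31)·(-320) − (+0.65)·(-305)] / -95550 = -0.003113
∂h/∂y = [270·(+0.65) − (-30)·(-0.31)] / -95550 = -0.001739
|∇h| = √(-0.003113² + -0.001739²) = 0.003566
Seepage velocity v = K·i/n = 140.0 × 0.003566 / 0.33 = 1.513 m/day.

1.5 m/day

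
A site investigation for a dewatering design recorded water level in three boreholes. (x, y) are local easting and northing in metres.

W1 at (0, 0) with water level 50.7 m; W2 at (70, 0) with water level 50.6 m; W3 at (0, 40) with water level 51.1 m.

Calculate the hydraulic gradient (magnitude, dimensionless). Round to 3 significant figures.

0.0101

∂h/∂x = (50.6 − 50.7) / (70 − 0) = -0.001429
∂h/∂y = (51.1 − 50.7) / (40 − 0) = +0.010000
|∇h| = √(-0.001429² + 0.010000²) = 0.0101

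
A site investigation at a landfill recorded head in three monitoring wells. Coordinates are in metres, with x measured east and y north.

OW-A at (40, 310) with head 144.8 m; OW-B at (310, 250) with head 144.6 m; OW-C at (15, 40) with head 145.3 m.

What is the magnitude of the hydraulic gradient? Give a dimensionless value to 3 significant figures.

0.00208

Three-point gradient (reference OW-A): Δ to OW-B = (270, -60, -0.2), Δ to OW-C = (-25, -270, +0.5).
∂h/∂x = -0.001129, ∂h/∂y = -0.001747 (det = -74400).
|∇h| = √(-0.001129² + -0.001747²) = 0.00208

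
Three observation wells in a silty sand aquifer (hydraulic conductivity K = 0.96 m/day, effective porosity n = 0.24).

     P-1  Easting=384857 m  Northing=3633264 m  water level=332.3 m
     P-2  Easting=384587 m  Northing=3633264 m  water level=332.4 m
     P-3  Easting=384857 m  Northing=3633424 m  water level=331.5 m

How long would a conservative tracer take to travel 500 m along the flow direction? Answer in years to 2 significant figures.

68 years

∂h/∂x = (332.4 − 332.3) / (384587 − 384857) = -0.0003704
∂h/∂y = (331.5 − 332.3) / (3633424 − 3633264) = -0.005000
|∇h| = √(-0.0003704² + -0.005000²) = 0.005014
Seepage velocity v = K·i/n = 0.96 × 0.005014 / 0.24 = 0.02006 m/day.
t = 500 / 0.02006 = 2.493e+04 days = 68.3 years.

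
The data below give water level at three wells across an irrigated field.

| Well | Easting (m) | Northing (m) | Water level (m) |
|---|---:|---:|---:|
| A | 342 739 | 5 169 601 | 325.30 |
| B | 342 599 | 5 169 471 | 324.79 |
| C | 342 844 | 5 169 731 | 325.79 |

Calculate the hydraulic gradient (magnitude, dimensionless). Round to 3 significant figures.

0.00336

Three-point gradient (reference A): Δ to B = (-140, -130, -0.51), Δ to C = (105, 130, +0.49).
∂h/∂x = +0.0005714, ∂h/∂y = +0.003308 (det = -4550).
|∇h| = √(0.0005714² + 0.003308²) = 0.003357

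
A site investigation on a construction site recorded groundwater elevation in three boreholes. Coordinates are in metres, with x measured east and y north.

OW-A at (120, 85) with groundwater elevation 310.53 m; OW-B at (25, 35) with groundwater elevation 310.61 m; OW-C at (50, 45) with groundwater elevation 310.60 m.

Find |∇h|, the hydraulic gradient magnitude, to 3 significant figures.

0.00364

With h = a·x + b·y + c and OW-A as origin, the differences give:
  (-95)·a + (-50)·b = +0.08
  (-70)·a + (-40)·b = +0.07
Eliminate b (×(-40) and ×(-50), subtract): 300·a = 0.300 → a = ∂h/∂x = +0.001000
Back-substitute: b = ∂h/∂y = -0.003500.
|∇h| = √(0.001000² + -0.003500²) = 0.00364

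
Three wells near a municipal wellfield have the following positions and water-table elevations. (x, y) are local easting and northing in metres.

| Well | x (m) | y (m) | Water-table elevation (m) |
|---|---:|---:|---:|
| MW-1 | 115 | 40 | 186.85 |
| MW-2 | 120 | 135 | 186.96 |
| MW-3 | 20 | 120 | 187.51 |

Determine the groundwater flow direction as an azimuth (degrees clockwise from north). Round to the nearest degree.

Three-point gradient (reference MW-1): Δ to MW-2 = (5, 95, +0.11), Δ to MW-3 = (-95, 80, +0.66).
∂h/∂x = -0.005719, ∂h/∂y = +0.001459 (det = 9425).
Flow direction (−∇h) has components (+0.005719 E, -0.001459 N).
Azimuth = atan2(E, N) = atan2(+0.005719, -0.001459) = 104.3° ≈ 104°.

104°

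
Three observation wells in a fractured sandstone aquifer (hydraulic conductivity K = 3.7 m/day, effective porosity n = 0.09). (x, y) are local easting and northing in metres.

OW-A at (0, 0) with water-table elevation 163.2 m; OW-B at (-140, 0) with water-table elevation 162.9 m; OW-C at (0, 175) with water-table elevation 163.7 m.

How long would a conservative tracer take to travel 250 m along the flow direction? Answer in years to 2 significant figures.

∂h/∂x = (162.9 − 163.2) / (-140 − 0) = +0.002143
∂h/∂y = (163.7 − 163.2) / (175 − 0) = +0.002857
|∇h| = √(0.002143² + 0.002857²) = 0.003571
Seepage velocity v = K·i/n = 3.7 × 0.003571 / 0.09 = 0.1468 m/day.
t = 250 / 0.1468 = 1703 days = 4.66 years.

4.7 years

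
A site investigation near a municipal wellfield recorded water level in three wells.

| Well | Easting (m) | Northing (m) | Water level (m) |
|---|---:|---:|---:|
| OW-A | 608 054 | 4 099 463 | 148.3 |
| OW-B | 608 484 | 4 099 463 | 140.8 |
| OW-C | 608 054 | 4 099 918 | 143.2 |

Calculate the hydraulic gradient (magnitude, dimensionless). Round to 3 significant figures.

0.0207

∂h/∂x = (140.8 − 148.3) / (608484 − 608054) = -0.01744
∂h/∂y = (143.2 − 148.3) / (4099918 − 4099463) = -0.01121
|∇h| = √(-0.01744² + -0.01121²) = 0.02073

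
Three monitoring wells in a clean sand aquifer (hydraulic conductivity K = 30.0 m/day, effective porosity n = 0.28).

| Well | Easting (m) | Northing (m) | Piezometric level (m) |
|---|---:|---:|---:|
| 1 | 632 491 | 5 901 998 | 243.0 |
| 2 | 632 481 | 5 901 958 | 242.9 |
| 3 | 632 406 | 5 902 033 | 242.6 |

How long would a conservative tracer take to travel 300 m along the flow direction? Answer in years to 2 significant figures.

Three-point gradient (reference 1): Δ to 2 = (-10, -40, -0.1), Δ to 3 = (-85, 35, -0.4).
∂h/∂x = +0.005200, ∂h/∂y = +0.001200 (det = -3750).
|∇h| = √(0.005200² + 0.001200²) = 0.005337
Seepage velocity v = K·i/n = 30.0 × 0.005337 / 0.28 = 0.5718 m/day.
t = 300 / 0.5718 = 524.7 days = 1.44 years.

1.4 years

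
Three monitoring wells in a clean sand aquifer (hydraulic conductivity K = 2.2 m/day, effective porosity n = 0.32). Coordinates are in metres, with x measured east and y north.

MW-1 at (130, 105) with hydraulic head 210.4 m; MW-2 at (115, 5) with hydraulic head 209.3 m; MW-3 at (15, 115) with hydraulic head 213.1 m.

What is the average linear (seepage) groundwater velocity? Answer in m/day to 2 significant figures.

Taking MW-1 as reference: MW-2−MW-1 = (-15, -100, -1.1); MW-3−MW-1 = (-115, 10, +2.7).
Determinant of the coordinate differences = (-15)·10 − (-115)·(-100) = -11650.
∂h/∂x = [(-1.1)·10 − (+2.7)·(-100)] / -11650 = -0.02223
∂h/∂y = [(-15)·(+2.7) − (-115)·(-1.1)] / -11650 = +0.01433
|∇h| = √(-0.02223² + 0.01433²) = 0.02645
Seepage velocity v = K·i/n = 2.2 × 0.02645 / 0.32 = 0.1818 m/day.

0.18 m/day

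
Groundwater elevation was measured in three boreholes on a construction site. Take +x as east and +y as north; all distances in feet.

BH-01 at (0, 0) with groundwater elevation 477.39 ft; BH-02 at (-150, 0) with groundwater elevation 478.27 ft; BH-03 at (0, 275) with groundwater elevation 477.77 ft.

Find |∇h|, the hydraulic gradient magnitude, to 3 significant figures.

∂h/∂x = (478.27 − 477.39) / (-150 − 0) = -0.005867
∂h/∂y = (477.77 − 477.39) / (275 − 0) = +0.001382
|∇h| = √(-0.005867² + 0.001382²) = 0.006028

0.00603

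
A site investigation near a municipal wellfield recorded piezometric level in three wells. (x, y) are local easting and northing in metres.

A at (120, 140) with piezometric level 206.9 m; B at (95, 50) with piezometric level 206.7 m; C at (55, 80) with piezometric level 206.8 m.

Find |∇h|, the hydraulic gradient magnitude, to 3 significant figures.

0.00251

Taking A as reference: B−A = (-25, -90, -0.2); C−A = (-65, -60, -0.1).
Determinant of the coordinate differences = (-25)·(-60) − (-65)·(-90) = -4350.
∂h/∂x = [(-0.2)·(-60) − (-0.1)·(-90)] / -4350 = -0.0006897
∂h/∂y = [(-25)·(-0.1) − (-65)·(-0.2)] / -4350 = +0.002414
|∇h| = √(-0.0006897² + 0.002414²) = 0.002511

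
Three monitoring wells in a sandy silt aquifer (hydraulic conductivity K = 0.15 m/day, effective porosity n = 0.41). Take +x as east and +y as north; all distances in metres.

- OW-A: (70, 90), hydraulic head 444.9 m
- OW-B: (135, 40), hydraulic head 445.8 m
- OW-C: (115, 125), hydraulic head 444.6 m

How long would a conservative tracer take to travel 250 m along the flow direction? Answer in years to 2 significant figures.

140 years

Differences from OW-A: to OW-B (Δx, Δy, Δh) = (65, -50, +0.9); to OW-C = (45, 35, -0.3).
Solve a·Δx + b·Δy = Δh: det = 65·35 − 45·(-50) = 4525.
∂h/∂x = [(+0.9)·35 − (-0.3)·(-50)] / 4525 = +0.003646
∂h/∂y = [65·(-0.3) − 45·(+0.9)] / 4525 = -0.01326
|∇h| = √(0.003646² + -0.01326²) = 0.01375
Seepage velocity v = K·i/n = 0.15 × 0.01375 / 0.41 = 0.00503 m/day.
t = 250 / 0.00503 = 4.97e+04 days = 136 years.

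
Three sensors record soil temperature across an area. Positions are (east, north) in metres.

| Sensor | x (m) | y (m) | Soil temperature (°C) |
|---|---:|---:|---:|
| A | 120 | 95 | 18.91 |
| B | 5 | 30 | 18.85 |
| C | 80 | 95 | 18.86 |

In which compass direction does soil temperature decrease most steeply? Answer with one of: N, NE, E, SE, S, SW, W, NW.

NW

Differences from A: to B (Δx, Δy, Δh) = (-115, -65, -0.06); to C = (-40, 0, -0.05).
Determinant of the coordinate differences = (-115)·0 − (-40)·(-65) = -2600.
∂T/∂x = [(-0.06)·0 − (-0.05)·(-65)] / -2600 = +0.001250
∂T/∂y = [(-115)·(-0.05) − (-40)·(-0.06)] / -2600 = -0.001288
Steepest decrease is along −∇f = (-0.001250 E, +0.001288 N) → northwest.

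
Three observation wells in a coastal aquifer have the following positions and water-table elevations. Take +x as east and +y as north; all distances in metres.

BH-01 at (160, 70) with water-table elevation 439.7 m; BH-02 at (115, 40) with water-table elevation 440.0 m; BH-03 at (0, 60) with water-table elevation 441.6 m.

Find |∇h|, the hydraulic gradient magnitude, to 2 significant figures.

0.015

Taking BH-01 as reference: BH-02−BH-01 = (-45, -30, +0.3); BH-03−BH-01 = (-160, -10, +1.9).
Solve a·Δx + b·Δy = Δh: det = (-45)·(-10) − (-160)·(-30) = -4350.
∂h/∂x = [(+0.3)·(-10) − (+1.9)·(-30)] / -4350 = -0.01241
∂h/∂y = [(-45)·(+1.9) − (-160)·(+0.3)] / -4350 = +0.008621
|∇h| = √(-0.01241² + 0.008621²) = 0.01511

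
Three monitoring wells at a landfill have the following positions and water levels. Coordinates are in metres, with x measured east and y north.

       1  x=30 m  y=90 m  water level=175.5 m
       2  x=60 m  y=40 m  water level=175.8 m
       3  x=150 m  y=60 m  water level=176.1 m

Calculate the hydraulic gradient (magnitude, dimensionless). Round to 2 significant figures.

Three-point gradient (reference 1): Δ to 2 = (30, -50, +0.3), Δ to 3 = (120, -30, +0.6).
∂h/∂x = +0.004118, ∂h/∂y = -0.003529 (det = 5100).
|∇h| = √(0.004118² + -0.003529²) = 0.005423

0.0054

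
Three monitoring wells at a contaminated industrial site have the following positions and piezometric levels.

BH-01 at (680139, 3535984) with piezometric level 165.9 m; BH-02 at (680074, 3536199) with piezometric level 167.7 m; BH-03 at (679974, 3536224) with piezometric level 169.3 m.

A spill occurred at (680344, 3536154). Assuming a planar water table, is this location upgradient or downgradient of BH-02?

Taking BH-01 as reference: BH-02−BH-01 = (-65, 215, +1.8); BH-03−BH-01 = (-165, 240, +3.4).
Determinant of the coordinate differences = (-65)·240 − (-165)·215 = 19875.
∂h/∂x = [(+1.8)·240 − (+3.4)·215] / 19875 = -0.01504
∂h/∂y = [(-65)·(+3.4) − (-165)·(+1.8)] / 19875 = +0.003824
Head at (680344, 3536154) = 165.9 + (-0.01504)·(205) + (+0.003824)·(170) = 163.47 m.
That is lower than the 167.7 m at BH-02, so the point is downgradient.

downgradient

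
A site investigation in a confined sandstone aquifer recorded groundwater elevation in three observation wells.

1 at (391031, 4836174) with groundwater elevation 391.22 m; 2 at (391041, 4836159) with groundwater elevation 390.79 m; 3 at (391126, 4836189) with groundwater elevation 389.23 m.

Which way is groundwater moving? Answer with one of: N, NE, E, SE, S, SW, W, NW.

SE

Taking 1 as reference: 2−1 = (10, -15, -0.43); 3−1 = (95, 15, -1.99).
Solve a·Δx + b·Δy = Δh: det = 10·15 − 95·(-15) = 1575.
∂h/∂x = [(-0.43)·15 − (-1.99)·(-15)] / 1575 = -0.02305
∂h/∂y = [10·(-1.99) − 95·(-0.43)] / 1575 = +0.01330
Flow = −∇h = (+0.02305 east, -0.01330 north), which points southeast.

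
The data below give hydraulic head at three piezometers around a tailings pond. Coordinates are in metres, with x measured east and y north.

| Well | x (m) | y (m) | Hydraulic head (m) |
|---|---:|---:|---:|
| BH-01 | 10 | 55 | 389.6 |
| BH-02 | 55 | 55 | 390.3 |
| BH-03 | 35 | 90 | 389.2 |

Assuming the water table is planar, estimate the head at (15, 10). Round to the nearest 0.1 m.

390.7 m

Differences from BH-01: to BH-02 (Δx, Δy, Δh) = (45, 0, +0.7); to BH-03 = (25, 35, -0.4).
Determinant of the coordinate differences = 45·35 − 25·0 = 1575.
∂h/∂x = [(+0.7)·35 − (-0.4)·0] / 1575 = +0.01556
∂h/∂y = [45·(-0.4) − 25·(+0.7)] / 1575 = -0.02254
h(15, 10) = 389.6 + (+0.01556)·(5) + (-0.02254)·(-45) = 389.6 +0.078 +1.014 = 390.692 m.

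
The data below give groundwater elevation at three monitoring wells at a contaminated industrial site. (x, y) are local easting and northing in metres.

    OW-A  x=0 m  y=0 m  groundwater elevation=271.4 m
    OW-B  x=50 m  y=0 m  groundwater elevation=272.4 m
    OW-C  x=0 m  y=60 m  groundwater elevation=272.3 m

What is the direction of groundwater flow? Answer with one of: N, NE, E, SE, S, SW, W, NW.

∂h/∂x = (272.4 − 271.4) / (50 − 0) = +0.02000
∂h/∂y = (272.3 − 271.4) / (60 − 0) = +0.01500
Flow = −∇h = (-0.02000 east, -0.01500 north), which points southwest.

SW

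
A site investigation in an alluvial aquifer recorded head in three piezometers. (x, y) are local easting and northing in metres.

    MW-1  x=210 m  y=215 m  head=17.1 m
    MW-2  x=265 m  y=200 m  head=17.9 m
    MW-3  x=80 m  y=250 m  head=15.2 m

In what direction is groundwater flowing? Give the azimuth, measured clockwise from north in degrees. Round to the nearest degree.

225°

With h = a·x + b·y + c and MW-1 as origin, the differences give:
  55·a + (-15)·b = +0.8
  (-130)·a + 35·b = -1.9
Eliminate b (×35 and ×(-15), subtract): -25·a = -0.50 → a = ∂h/∂x = +0.02000
Back-substitute: b = ∂h/∂y = +0.02000.
Flow direction (−∇h) has components (-0.02000 E, -0.02000 N).
Azimuth = atan2(E, N) = atan2(-0.02000, -0.02000) = 225.0° ≈ 225°.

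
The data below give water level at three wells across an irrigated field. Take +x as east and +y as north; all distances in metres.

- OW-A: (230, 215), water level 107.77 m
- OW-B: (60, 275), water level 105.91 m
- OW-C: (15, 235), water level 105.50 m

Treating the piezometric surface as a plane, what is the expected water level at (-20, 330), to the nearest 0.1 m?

105.0 m

Taking OW-A as reference: OW-B−OW-A = (-170, 60, -1.86); OW-C−OW-A = (-215, 20, -2.27).
Solve a·Δx + b·Δy = Δh: det = (-170)·20 − (-215)·60 = 9500.
∂h/∂x = [(-1.86)·20 − (-2.27)·60] / 9500 = +0.01042
∂h/∂y = [(-170)·(-2.27) − (-215)·(-1.86)] / 9500 = -0.001474
h(-20, 330) = 107.77 + (+0.01042)·(-250) + (-0.001474)·(115) = 107.77 -2.605 -0.169 = 104.995 m.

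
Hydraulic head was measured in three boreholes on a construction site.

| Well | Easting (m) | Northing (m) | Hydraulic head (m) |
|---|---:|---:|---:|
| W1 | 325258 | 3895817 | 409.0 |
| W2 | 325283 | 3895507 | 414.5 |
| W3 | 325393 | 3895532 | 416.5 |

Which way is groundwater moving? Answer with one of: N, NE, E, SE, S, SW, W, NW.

NW

With h = a·x + b·y + c and W1 as origin, the differences give:
  25·a + (-310)·b = +5.5
  135·a + (-285)·b = +7.5
Eliminate b (×(-285) and ×(-310), subtract): 34725·a = 757.50 → a = ∂h/∂x = +0.02181
Back-substitute: b = ∂h/∂y = -0.01598.
Flow = −∇h = (-0.02181 east, +0.01598 north), which points northwest.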